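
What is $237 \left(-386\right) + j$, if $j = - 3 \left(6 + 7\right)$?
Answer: $-91521$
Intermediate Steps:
$j = -39$ ($j = \left(-3\right) 13 = -39$)
$237 \left(-386\right) + j = 237 \left(-386\right) - 39 = -91482 - 39 = -91521$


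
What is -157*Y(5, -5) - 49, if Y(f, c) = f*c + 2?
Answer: 3562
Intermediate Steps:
Y(f, c) = 2 + c*f (Y(f, c) = c*f + 2 = 2 + c*f)
-157*Y(5, -5) - 49 = -157*(2 - 5*5) - 49 = -157*(2 - 25) - 49 = -157*(-23) - 49 = 3611 - 49 = 3562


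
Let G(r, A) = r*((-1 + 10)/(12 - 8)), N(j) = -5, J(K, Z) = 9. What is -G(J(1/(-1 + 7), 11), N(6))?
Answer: -81/4 ≈ -20.250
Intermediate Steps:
G(r, A) = 9*r/4 (G(r, A) = r*(9/4) = 9*r/4)
-G(J(1/(-1 + 7), 11), N(6)) = -9*9/4 = -1*81/4 = -81/4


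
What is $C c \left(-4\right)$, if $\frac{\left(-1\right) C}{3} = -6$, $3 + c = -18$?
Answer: $1512$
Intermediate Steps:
$c = -21$ ($c = -3 - 18 = -21$)
$C = 18$ ($C = \left(-3\right) \left(-6\right) = 18$)
$C c \left(-4\right) = 18 \left(-21\right) \left(-4\right) = \left(-378\right) \left(-4\right) = 1512$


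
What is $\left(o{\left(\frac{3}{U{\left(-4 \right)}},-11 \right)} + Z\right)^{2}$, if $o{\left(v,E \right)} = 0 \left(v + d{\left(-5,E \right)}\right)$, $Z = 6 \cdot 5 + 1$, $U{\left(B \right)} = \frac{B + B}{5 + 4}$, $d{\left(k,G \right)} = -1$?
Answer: $961$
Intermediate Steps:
$U{\left(B \right)} = \frac{2 B}{9}$
$Z = 31$ ($Z = 30 + 1 = 31$)
$o{\left(v,E \right)} = 0$ ($o{\left(v,E \right)} = 0 \left(v - 1\right) = 0 \left(-1 + v\right) = 0$)
$\left(o{\left(\frac{3}{U{\left(-4 \right)}},-11 \right)} + Z\right)^{2} = \left(0 + 31\right)^{2} = 31^{2} = 961$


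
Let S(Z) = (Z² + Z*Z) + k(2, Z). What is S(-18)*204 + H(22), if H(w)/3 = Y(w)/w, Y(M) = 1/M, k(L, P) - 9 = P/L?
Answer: 63980931/484 ≈ 1.3219e+5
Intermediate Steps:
k(L, P) = 9 + P/L
H(w) = 3/w² (H(w) = 3*(1/(w*w)) = 3/w²)
S(Z) = 9 + Z/2 + 2*Z² (S(Z) = (Z² + Z*Z) + (9 + Z/2) = (Z² + Z²) + (9 + Z*(½)) = 2*Z² + (9 + Z/2) = 9 + Z/2 + 2*Z²)
S(-18)*204 + H(22) = (9 + (½)*(-18) + 2*(-18)²)*204 + 3/22² = (9 - 9 + 2*324)*204 + 3*(1/484) = (9 - 9 + 648)*204 + 3/484 = 648*204 + 3/484 = 132192 + 3/484 = 63980931/484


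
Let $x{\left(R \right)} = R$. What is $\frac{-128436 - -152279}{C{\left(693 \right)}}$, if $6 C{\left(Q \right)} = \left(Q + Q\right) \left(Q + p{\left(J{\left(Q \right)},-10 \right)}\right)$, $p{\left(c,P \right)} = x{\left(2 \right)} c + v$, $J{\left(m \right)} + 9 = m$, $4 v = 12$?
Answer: $\frac{23843}{476784} \approx 0.050008$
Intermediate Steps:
$v = 3$ ($v = \frac{1}{4} \cdot 12 = 3$)
$J{\left(m \right)} = -9 + m$
$p{\left(c,P \right)} = 3 + 2 c$ ($p{\left(c,P \right)} = 2 c + 3 = 3 + 2 c$)
$C{\left(Q \right)} = \frac{Q \left(-15 + 3 Q\right)}{3}$ ($C{\left(Q \right)} = \frac{\left(Q + Q\right) \left(Q + \left(3 + 2 \left(-9 + Q\right)\right)\right)}{6} = \frac{2 Q \left(Q + \left(3 + \left(-18 + 2 Q\right)\right)\right)}{6} = \frac{2 Q \left(Q + \left(-15 + 2 Q\right)\right)}{6} = \frac{2 Q \left(-15 + 3 Q\right)}{6} = \frac{Q \left(-15 + 3 Q\right)}{3}$)
$\frac{-128436 - -152279}{C{\left(693 \right)}} = \frac{-128436 - -152279}{693 \left(-5 + 693\right)} = \frac{-128436 + 152279}{693 \cdot 688} = \frac{23843}{476784}$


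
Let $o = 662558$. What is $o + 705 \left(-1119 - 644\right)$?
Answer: $-580357$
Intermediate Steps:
$o + 705 \left(-1119 - 644\right) = 662558 + 705 \left(-1119 - 644\right) = 662558 + 705 \left(-1763\right) = 662558 - 1242915 = -580357$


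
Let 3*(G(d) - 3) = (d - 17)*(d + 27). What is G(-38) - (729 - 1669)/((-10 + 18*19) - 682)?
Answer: 21208/105 ≈ 201.98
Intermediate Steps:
G(d) = 3 + (-17 + d)*(27 + d)/3 (G(d) = 3 + ((d - 17)*(d + 27))/3 = 3 + ((-17 + d)*(27 + d))/3 = 3 + (-17 + d)*(27 + d)/3)
G(-38) - (729 - 1669)/((-10 + 18*19) - 682) = (-150 + (⅓)*(-38)² + (10/3)*(-38)) - (729 - 1669)/((-10 + 18*19) - 682) = (-150 + (⅓)*1444 - 380/3) - (-940)/((-10 + 342) - 682) = (-150 + 1444/3 - 380/3) - (-940)/(332 - 682) = 614/3 - (-940)/(-350) = 614/3 - (-940)*(-1)/350 = 614/3 - 1*94/35 = 614/3 - 94/35 = 21208/105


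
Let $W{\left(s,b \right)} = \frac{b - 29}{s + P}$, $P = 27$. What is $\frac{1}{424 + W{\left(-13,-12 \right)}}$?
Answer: $\frac{14}{5895} \approx 0.0023749$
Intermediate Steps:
$W{\left(s,b \right)} = \frac{-29 + b}{27 + s}$ ($W{\left(s,b \right)} = \frac{b - 29}{s + 27} = \frac{-29 + b}{27 + s}$)
$\frac{1}{424 + W{\left(-13,-12 \right)}} = \frac{1}{424 + \frac{-29 - 12}{27 - 13}} = \frac{1}{424 + \frac{1}{14} \left(-41\right)} = \frac{1}{424 - \frac{41}{14}} = \frac{1}{\frac{5895}{14}} = \frac{14}{5895}$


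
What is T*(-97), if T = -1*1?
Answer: 97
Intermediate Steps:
T = -1
T*(-97) = -1*(-97) = 97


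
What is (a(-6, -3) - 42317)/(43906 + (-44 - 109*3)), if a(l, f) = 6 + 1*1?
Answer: -8462/8707 ≈ -0.97186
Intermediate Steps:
a(l, f) = 7 (a(l, f) = 6 + 1 = 7)
(a(-6, -3) - 42317)/(43906 + (-44 - 109*3)) = (7 - 42317)/(43906 + (-44 - 109*3)) = -42310/(43906 + (-44 - 327)) = -42310/(43906 - 371) = -42310/43535 = -42310*1/43535 = -8462/8707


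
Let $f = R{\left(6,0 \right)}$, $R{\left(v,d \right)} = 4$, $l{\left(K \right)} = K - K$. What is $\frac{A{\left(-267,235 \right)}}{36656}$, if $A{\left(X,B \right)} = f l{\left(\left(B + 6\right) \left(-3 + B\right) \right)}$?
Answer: $0$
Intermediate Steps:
$l{\left(K \right)} = 0$
$f = 4$
$A{\left(X,B \right)} = 0$ ($A{\left(X,B \right)} = 4 \cdot 0 = 0$)
$\frac{A{\left(-267,235 \right)}}{36656} = \frac{0}{36656} = 0 \cdot \frac{1}{36656} = 0$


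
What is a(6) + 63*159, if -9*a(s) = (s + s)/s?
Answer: 90151/9 ≈ 10017.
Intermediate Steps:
a(s) = -2/9 (a(s) = -(s + s)/(9*s) = -2*s/(9*s) = -1/9*2 = -2/9)
a(6) + 63*159 = -2/9 + 63*159 = -2/9 + 10017 = 90151/9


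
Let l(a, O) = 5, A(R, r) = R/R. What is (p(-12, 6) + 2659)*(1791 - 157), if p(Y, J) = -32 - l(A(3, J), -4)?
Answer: 4284348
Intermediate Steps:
A(R, r) = 1
p(Y, J) = -37 (p(Y, J) = -32 - 1*5 = -32 - 5 = -37)
(p(-12, 6) + 2659)*(1791 - 157) = (-37 + 2659)*(1791 - 157) = 2622*1634 = 4284348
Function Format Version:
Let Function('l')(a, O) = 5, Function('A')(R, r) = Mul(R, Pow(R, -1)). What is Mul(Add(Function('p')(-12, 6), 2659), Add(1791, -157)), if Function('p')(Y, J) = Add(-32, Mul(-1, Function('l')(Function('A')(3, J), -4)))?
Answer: 4284348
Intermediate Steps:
Function('A')(R, r) = 1
Function('p')(Y, J) = -37 (Function('p')(Y, J) = Add(-32, Mul(-1, 5)) = Add(-32, -5) = -37)
Mul(Add(Function('p')(-12, 6), 2659), Add(1791, -157)) = Mul(Add(-37, 2659), Add(1791, -157)) = Mul(2622, 1634) = 4284348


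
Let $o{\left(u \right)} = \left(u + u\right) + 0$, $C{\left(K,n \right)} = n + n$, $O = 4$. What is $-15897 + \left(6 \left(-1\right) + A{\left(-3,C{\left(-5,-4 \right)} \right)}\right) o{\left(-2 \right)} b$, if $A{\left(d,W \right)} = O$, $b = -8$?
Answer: $-15961$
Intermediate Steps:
$C{\left(K,n \right)} = 2 n$
$A{\left(d,W \right)} = 4$
$o{\left(u \right)} = 2 u$ ($o{\left(u \right)} = 2 u + 0 = 2 u$)
$-15897 + \left(6 \left(-1\right) + A{\left(-3,C{\left(-5,-4 \right)} \right)}\right) o{\left(-2 \right)} b = -15897 + \left(6 \left(-1\right) + 4\right) 2 \left(-2\right) \left(-8\right) = -15897 + \left(-6 + 4\right) \left(-4\right) \left(-8\right) = -15897 + \left(-2\right) \left(-4\right) \left(-8\right) = -15897 + 8 \left(-8\right) = -15897 - 64 = -15961$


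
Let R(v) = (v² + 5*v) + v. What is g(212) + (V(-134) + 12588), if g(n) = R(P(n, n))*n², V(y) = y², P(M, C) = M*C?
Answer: 90797342993744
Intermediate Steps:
P(M, C) = C*M
R(v) = v² + 6*v
g(n) = n⁴*(6 + n²) (g(n) = ((n*n)*(6 + n*n))*n² = (n²*(6 + n²))*n² = n⁴*(6 + n²))
g(212) + (V(-134) + 12588) = 212⁴*(6 + 212²) + ((-134)² + 12588) = 2019963136*(6 + 44944) + (17956 + 12588) = 2019963136*44950 + 30544 = 90797342963200 + 30544 = 90797342993744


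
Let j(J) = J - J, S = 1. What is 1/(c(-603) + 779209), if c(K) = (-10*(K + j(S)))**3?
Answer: 1/219257006209 ≈ 4.5609e-12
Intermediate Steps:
j(J) = 0
c(K) = -1000*K**3 (c(K) = (-10*(K + 0))**3 = (-10*K)**3 = -1000*K**3)
1/(c(-603) + 779209) = 1/(-1000*(-603)**3 + 779209) = 1/(-1000*(-219256227) + 779209) = 1/(219256227000 + 779209) = 1/219257006209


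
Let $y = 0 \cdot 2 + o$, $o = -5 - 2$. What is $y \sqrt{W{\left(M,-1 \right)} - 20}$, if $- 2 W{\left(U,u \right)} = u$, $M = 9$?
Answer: $- \frac{7 i \sqrt{78}}{2} \approx - 30.911 i$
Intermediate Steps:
$W{\left(U,u \right)} = - \frac{u}{2}$
$o = -7$
$y = -7$ ($y = 0 \cdot 2 - 7 = 0 - 7 = -7$)
$y \sqrt{W{\left(M,-1 \right)} - 20} = - 7 \sqrt{\left(- \frac{1}{2}\right) \left(-1\right) - 20} = - 7 \sqrt{\frac{1}{2} - 20} = - 7 \sqrt{- \frac{39}{2}} = - 7 \frac{i \sqrt{78}}{2} = - \frac{7 i \sqrt{78}}{2}$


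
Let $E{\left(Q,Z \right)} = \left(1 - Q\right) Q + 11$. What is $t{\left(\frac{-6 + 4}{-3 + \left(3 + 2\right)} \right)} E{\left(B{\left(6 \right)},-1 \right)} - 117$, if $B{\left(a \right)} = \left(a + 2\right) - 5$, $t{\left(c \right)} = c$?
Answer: $-122$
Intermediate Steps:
$B{\left(a \right)} = -3 + a$ ($B{\left(a \right)} = \left(2 + a\right) - 5 = -3 + a$)
$E{\left(Q,Z \right)} = 11 + Q \left(1 - Q\right)$ ($E{\left(Q,Z \right)} = Q \left(1 - Q\right) + 11 = 11 + Q \left(1 - Q\right)$)
$t{\left(\frac{-6 + 4}{-3 + \left(3 + 2\right)} \right)} E{\left(B{\left(6 \right)},-1 \right)} - 117 = \frac{-6 + 4}{-3 + \left(3 + 2\right)} \left(11 + \left(-3 + 6\right) - \left(-3 + 6\right)^{2}\right) - 117 = - \frac{2}{-3 + 5} \left(11 + 3 - 3^{2}\right) - 117 = - \frac{2}{2} \left(11 + 3 - 9\right) - 117 = \left(-2\right) \frac{1}{2} \left(11 + 3 - 9\right) - 117 = \left(-1\right) 5 - 117 = -5 - 117 = -122$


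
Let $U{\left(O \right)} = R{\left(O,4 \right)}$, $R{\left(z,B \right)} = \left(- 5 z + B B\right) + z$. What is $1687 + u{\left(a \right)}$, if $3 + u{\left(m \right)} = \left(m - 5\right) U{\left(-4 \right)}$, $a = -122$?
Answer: $-2380$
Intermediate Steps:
$R{\left(z,B \right)} = B^{2} - 4 z$ ($R{\left(z,B \right)} = \left(- 5 z + B^{2}\right) + z = \left(B^{2} - 5 z\right) + z = B^{2} - 4 z$)
$U{\left(O \right)} = 16 - 4 O$ ($U{\left(O \right)} = 4^{2} - 4 O = 16 - 4 O$)
$u{\left(m \right)} = -163 + 32 m$ ($u{\left(m \right)} = -3 + \left(m - 5\right) \left(16 - -16\right) = -3 + \left(-5 + m\right) \left(16 + 16\right) = -3 + \left(-5 + m\right) 32 = -3 + \left(-160 + 32 m\right) = -163 + 32 m$)
$1687 + u{\left(a \right)} = 1687 + \left(-163 + 32 \left(-122\right)\right) = 1687 - 4067 = -2380$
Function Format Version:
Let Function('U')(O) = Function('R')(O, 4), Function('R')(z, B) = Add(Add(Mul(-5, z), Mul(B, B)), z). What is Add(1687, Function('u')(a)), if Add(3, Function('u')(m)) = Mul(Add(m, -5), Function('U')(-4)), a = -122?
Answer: -2380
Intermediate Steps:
Function('R')(z, B) = Add(Pow(B, 2), Mul(-4, z)) (Function('R')(z, B) = Add(Add(Mul(-5, z), Pow(B, 2)), z) = Add(Add(Pow(B, 2), Mul(-5, z)), z) = Add(Pow(B, 2), Mul(-4, z)))
Function('U')(O) = Add(16, Mul(-4, O)) (Function('U')(O) = Add(Pow(4, 2), Mul(-4, O)) = Add(16, Mul(-4, O)))
Function('u')(m) = Add(-163, Mul(32, m)) (Function('u')(m) = Add(-3, Mul(Add(m, -5), Add(16, Mul(-4, -4)))) = Add(-3, Mul(Add(-5, m), Add(16, 16))) = Add(-3, Mul(Add(-5, m), 32)) = Add(-3, Add(-160, Mul(32, m))) = Add(-163, Mul(32, m)))
Add(1687, Function('u')(a)) = Add(1687, Add(-163, Mul(32, -122))) = Add(1687, Add(-163, -3904)) = Add(1687, -4067) = -2380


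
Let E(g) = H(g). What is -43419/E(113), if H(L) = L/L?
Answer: -43419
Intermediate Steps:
H(L) = 1
E(g) = 1
-43419/E(113) = -43419/1 = -43419*1 = -43419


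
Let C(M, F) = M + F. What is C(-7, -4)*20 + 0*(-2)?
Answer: -220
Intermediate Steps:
C(M, F) = F + M
C(-7, -4)*20 + 0*(-2) = (-4 - 7)*20 + 0*(-2) = -11*20 + 0 = -220 + 0 = -220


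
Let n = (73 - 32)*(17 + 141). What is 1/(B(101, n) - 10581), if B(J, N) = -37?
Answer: -1/10618 ≈ -9.4180e-5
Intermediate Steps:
n = 6478 (n = 41*158 = 6478)
1/(B(101, n) - 10581) = 1/(-37 - 10581) = 1/(-10618) = -1/10618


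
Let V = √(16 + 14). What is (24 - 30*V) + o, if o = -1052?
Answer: -1028 - 30*√30 ≈ -1192.3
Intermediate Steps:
V = √30 ≈ 5.4772
(24 - 30*V) + o = (24 - 30*√30) - 1052 = -1028 - 30*√30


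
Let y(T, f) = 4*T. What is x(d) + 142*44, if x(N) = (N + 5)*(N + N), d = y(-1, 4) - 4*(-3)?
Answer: 6456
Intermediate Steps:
d = 8 (d = 4*(-1) - 4*(-3) = -4 + 12 = 8)
x(N) = 2*N*(5 + N) (x(N) = (5 + N)*(2*N) = 2*N*(5 + N))
x(d) + 142*44 = 2*8*(5 + 8) + 142*44 = 2*8*13 + 6248 = 208 + 6248 = 6456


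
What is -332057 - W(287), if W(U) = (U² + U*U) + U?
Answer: -497082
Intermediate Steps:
W(U) = U + 2*U² (W(U) = (U² + U²) + U = 2*U² + U = U + 2*U²)
-332057 - W(287) = -332057 - 287*(1 + 2*287) = -332057 - 287*(1 + 574) = -332057 - 287*575 = -332057 - 1*165025 = -332057 - 165025 = -497082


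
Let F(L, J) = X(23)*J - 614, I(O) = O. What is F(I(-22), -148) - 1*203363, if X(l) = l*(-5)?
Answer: -186957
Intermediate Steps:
X(l) = -5*l
F(L, J) = -614 - 115*J (F(L, J) = (-5*23)*J - 614 = -115*J - 614 = -614 - 115*J)
F(I(-22), -148) - 1*203363 = (-614 - 115*(-148)) - 1*203363 = (-614 + 17020) - 203363 = 16406 - 203363 = -186957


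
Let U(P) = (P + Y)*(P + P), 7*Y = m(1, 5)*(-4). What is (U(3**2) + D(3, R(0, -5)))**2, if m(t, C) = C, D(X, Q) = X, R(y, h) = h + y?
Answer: 632025/49 ≈ 12898.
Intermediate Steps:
Y = -20/7 (Y = (5*(-4))/7 = (1/7)*(-20) = -20/7 ≈ -2.8571)
U(P) = 2*P*(-20/7 + P) (U(P) = (P - 20/7)*(P + P) = (-20/7 + P)*(2*P) = 2*P*(-20/7 + P))
(U(3**2) + D(3, R(0, -5)))**2 = ((2/7)*3**2*(-20 + 7*3**2) + 3)**2 = ((2/7)*9*(-20 + 7*9) + 3)**2 = ((2/7)*9*(-20 + 63) + 3)**2 = ((2/7)*9*43 + 3)**2 = (774/7 + 3)**2 = (795/7)**2 = 632025/49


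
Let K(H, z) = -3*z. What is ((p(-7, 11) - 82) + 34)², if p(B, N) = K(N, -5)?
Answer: 1089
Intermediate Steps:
p(B, N) = 15 (p(B, N) = -3*(-5) = 15)
((p(-7, 11) - 82) + 34)² = ((15 - 82) + 34)² = (-67 + 34)² = (-33)² = 1089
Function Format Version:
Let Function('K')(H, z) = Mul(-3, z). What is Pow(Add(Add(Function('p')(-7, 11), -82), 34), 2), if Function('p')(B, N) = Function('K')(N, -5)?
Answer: 1089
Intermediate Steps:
Function('p')(B, N) = 15 (Function('p')(B, N) = Mul(-3, -5) = 15)
Pow(Add(Add(Function('p')(-7, 11), -82), 34), 2) = Pow(Add(Add(15, -82), 34), 2) = Pow(Add(-67, 34), 2) = Pow(-33, 2) = 1089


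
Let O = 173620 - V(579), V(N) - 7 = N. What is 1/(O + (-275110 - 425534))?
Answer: -1/527610 ≈ -1.8953e-6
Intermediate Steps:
V(N) = 7 + N
O = 173034 (O = 173620 - (7 + 579) = 173620 - 1*586 = 173620 - 586 = 173034)
1/(O + (-275110 - 425534)) = 1/(173034 + (-275110 - 425534)) = 1/(173034 - 700644) = 1/(-527610) = -1/527610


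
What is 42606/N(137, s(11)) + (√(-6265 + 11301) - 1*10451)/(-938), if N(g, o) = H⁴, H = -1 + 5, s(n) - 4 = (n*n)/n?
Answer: 1522853/8576 - √1259/469 ≈ 177.50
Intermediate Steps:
s(n) = 4 + n (s(n) = 4 + (n*n)/n = 4 + n²/n = 4 + n)
H = 4
N(g, o) = 256 (N(g, o) = 4⁴ = 256)
42606/N(137, s(11)) + (√(-6265 + 11301) - 1*10451)/(-938) = 42606/256 + (√(-6265 + 11301) - 1*10451)/(-938) = 42606*(1/256) + (√5036 - 10451)*(-1/938) = 21303/128 + (2*√1259 - 10451)*(-1/938) = 21303/128 + (-10451 + 2*√1259)*(-1/938) = 21303/128 + (1493/134 - √1259/469) = 1522853/8576 - √1259/469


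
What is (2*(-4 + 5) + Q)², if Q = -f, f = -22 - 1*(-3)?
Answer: 441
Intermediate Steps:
f = -19 (f = -22 + 3 = -19)
Q = 19 (Q = -1*(-19) = 19)
(2*(-4 + 5) + Q)² = (2*(-4 + 5) + 19)² = (2*1 + 19)² = (2 + 19)² = 21² = 441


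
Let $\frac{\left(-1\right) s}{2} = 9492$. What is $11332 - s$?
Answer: $30316$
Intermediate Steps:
$s = -18984$ ($s = \left(-2\right) 9492 = -18984$)
$11332 - s = 11332 - -18984 = 11332 + 18984 = 30316$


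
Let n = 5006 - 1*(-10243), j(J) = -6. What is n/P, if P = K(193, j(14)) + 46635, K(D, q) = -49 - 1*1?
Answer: 15249/46585 ≈ 0.32734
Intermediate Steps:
K(D, q) = -50 (K(D, q) = -49 - 1 = -50)
n = 15249 (n = 5006 + 10243 = 15249)
P = 46585 (P = -50 + 46635 = 46585)
n/P = 15249/46585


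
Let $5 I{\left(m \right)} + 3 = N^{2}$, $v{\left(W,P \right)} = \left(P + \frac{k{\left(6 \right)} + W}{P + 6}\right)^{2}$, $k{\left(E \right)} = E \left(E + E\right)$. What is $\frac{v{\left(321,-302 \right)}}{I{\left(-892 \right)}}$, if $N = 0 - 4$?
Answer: $\frac{40306731125}{1139008} \approx 35388.0$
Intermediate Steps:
$N = -4$
$k{\left(E \right)} = 2 E^{2}$ ($k{\left(E \right)} = E 2 E = 2 E^{2}$)
$v{\left(W,P \right)} = \left(P + \frac{72 + W}{6 + P}\right)^{2}$ ($v{\left(W,P \right)} = \left(P + \frac{2 \cdot 6^{2} + W}{P + 6}\right)^{2} = \left(P + \frac{2 \cdot 36 + W}{6 + P}\right)^{2} = \left(P + \frac{72 + W}{6 + P}\right)^{2}$)
$I{\left(m \right)} = \frac{13}{5}$ ($I{\left(m \right)} = - \frac{3}{5} + \frac{\left(-4\right)^{2}}{5} = - \frac{3}{5} + \frac{1}{5} \cdot 16 = - \frac{3}{5} + \frac{16}{5} = \frac{13}{5}$)
$\frac{v{\left(321,-302 \right)}}{I{\left(-892 \right)}} = \frac{\frac{1}{\left(6 - 302\right)^{2}} \left(72 + 321 + \left(-302\right)^{2} + 6 \left(-302\right)\right)^{2}}{\frac{13}{5}} = \frac{\left(72 + 321 + 91204 - 1812\right)^{2}}{87616} \cdot \frac{5}{13} = \frac{89785^{2}}{87616} \cdot \frac{5}{13} = \frac{1}{87616} \cdot 8061346225 \cdot \frac{5}{13} = \frac{8061346225}{87616} \cdot \frac{5}{13} = \frac{40306731125}{1139008}$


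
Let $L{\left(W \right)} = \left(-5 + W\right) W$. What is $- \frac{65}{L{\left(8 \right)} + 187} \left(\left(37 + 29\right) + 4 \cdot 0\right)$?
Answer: $- \frac{4290}{211} \approx -20.332$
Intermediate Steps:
$L{\left(W \right)} = W \left(-5 + W\right)$
$- \frac{65}{L{\left(8 \right)} + 187} \left(\left(37 + 29\right) + 4 \cdot 0\right) = - \frac{65}{8 \left(-5 + 8\right) + 187} \left(\left(37 + 29\right) + 4 \cdot 0\right) = - \frac{65}{8 \cdot 3 + 187} \left(66 + 0\right) = - \frac{65}{24 + 187} \cdot 66 = - \frac{65}{211} \cdot 66 = \left(-65\right) \frac{1}{211} \cdot 66 = \left(- \frac{65}{211}\right) 66 = - \frac{4290}{211}$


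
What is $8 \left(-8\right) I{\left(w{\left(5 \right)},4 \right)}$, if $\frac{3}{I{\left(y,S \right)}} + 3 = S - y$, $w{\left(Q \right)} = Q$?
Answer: $48$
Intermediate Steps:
$I{\left(y,S \right)} = \frac{3}{-3 + S - y}$ ($I{\left(y,S \right)} = \frac{3}{-3 + \left(S - y\right)} = \frac{3}{-3 + S - y}$)
$8 \left(-8\right) I{\left(w{\left(5 \right)},4 \right)} = 8 \left(-8\right) \left(- \frac{3}{3 + 5 - 4}\right) = - 64 \left(- \frac{3}{3 + 5 - 4}\right) = - 64 \left(- \frac{3}{4}\right) = - 64 \left(\left(-3\right) \frac{1}{4}\right) = \left(-64\right) \left(- \frac{3}{4}\right) = 48$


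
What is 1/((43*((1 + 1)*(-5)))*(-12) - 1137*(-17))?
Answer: 1/24489 ≈ 4.0835e-5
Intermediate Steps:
1/((43*((1 + 1)*(-5)))*(-12) - 1137*(-17)) = 1/((43*(2*(-5)))*(-12) + 19329) = 1/((43*(-10))*(-12) + 19329) = 1/(-430*(-12) + 19329) = 1/(5160 + 19329) = 1/24489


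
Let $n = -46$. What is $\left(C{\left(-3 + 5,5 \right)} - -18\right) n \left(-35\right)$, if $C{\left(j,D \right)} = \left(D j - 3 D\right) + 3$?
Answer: $25760$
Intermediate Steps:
$C{\left(j,D \right)} = 3 - 3 D + D j$ ($C{\left(j,D \right)} = \left(- 3 D + D j\right) + 3 = 3 - 3 D + D j$)
$\left(C{\left(-3 + 5,5 \right)} - -18\right) n \left(-35\right) = \left(\left(3 - 15 + 5 \left(-3 + 5\right)\right) - -18\right) \left(-46\right) \left(-35\right) = \left(\left(3 - 15 + 5 \cdot 2\right) + 18\right) \left(-46\right) \left(-35\right) = \left(\left(3 - 15 + 10\right) + 18\right) \left(-46\right) \left(-35\right) = \left(-2 + 18\right) \left(-46\right) \left(-35\right) = 16 \left(-46\right) \left(-35\right) = \left(-736\right) \left(-35\right) = 25760$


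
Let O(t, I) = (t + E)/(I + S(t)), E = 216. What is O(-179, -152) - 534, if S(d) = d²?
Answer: -17028689/31889 ≈ -534.00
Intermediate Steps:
O(t, I) = (216 + t)/(I + t²) (O(t, I) = (t + 216)/(I + t²) = (216 + t)/(I + t²))
O(-179, -152) - 534 = (216 - 179)/(-152 + (-179)²) - 534 = 37/(-152 + 32041) - 534 = 37/31889 - 534 = -17028689/31889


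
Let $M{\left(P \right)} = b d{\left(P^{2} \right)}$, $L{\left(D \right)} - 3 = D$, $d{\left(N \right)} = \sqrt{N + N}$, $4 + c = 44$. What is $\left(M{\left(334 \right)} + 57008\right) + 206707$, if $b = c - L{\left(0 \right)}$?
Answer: $263715 + 12358 \sqrt{2} \approx 2.8119 \cdot 10^{5}$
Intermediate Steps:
$c = 40$ ($c = -4 + 44 = 40$)
$d{\left(N \right)} = \sqrt{2} \sqrt{N}$ ($d{\left(N \right)} = \sqrt{2 N} = \sqrt{2} \sqrt{N}$)
$L{\left(D \right)} = 3 + D$
$b = 37$ ($b = 40 - \left(3 + 0\right) = 40 - 3 = 37$)
$M{\left(P \right)} = 37 \sqrt{2} \sqrt{P^{2}}$
$\left(M{\left(334 \right)} + 57008\right) + 206707 = \left(37 \sqrt{2} \sqrt{334^{2}} + 57008\right) + 206707 = \left(37 \sqrt{2} \sqrt{111556} + 57008\right) + 206707 = \left(37 \sqrt{2} \cdot 334 + 57008\right) + 206707 = \left(12358 \sqrt{2} + 57008\right) + 206707 = \left(57008 + 12358 \sqrt{2}\right) + 206707 = 263715 + 12358 \sqrt{2}$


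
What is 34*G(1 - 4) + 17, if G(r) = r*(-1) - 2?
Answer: 51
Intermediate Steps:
G(r) = -2 - r (G(r) = -r - 2 = -2 - r)
34*G(1 - 4) + 17 = 34*(-2 - (1 - 4)) + 17 = 34*(-2 - 1*(-3)) + 17 = 34*(-2 + 3) + 17 = 34*1 + 17 = 34 + 17 = 51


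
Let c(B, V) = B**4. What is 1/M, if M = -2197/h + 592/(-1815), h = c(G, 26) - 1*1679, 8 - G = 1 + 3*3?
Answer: 3018345/3003059 ≈ 1.0051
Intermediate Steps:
G = -2 (G = 8 - (1 + 3*3) = 8 - (1 + 9) = 8 - 1*10 = 8 - 10 = -2)
h = -1663 (h = (-2)**4 - 1*1679 = 16 - 1679 = -1663)
M = 3003059/3018345 (M = -2197/(-1663) + 592/(-1815) = -2197*(-1/1663) + 592*(-1/1815) = 2197/1663 - 592/1815 = 3003059/3018345 ≈ 0.99494)
1/M = 1/(3003059/3018345) = 3018345/3003059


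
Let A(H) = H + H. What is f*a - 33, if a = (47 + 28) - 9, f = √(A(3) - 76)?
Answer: -33 + 66*I*√70 ≈ -33.0 + 552.2*I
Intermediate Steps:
A(H) = 2*H
f = I*√70 (f = √(2*3 - 76) = √(6 - 76) = √(-70) = I*√70 ≈ 8.3666*I)
a = 66 (a = 75 - 9 = 66)
f*a - 33 = (I*√70)*66 - 33 = 66*I*√70 - 33 = -33 + 66*I*√70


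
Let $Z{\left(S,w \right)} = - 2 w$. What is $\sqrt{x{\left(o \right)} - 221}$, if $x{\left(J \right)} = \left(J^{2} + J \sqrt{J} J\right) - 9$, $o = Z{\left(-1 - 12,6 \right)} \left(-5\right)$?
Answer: $\sqrt{3370 + 7200 \sqrt{15}} \approx 176.79$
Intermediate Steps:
$o = 60$ ($o = \left(-2\right) 6 \left(-5\right) = \left(-12\right) \left(-5\right) = 60$)
$x{\left(J \right)} = -9 + J^{2} + J^{\frac{5}{2}}$ ($x{\left(J \right)} = \left(J^{2} + J^{\frac{3}{2}} J\right) - 9 = \left(J^{2} + J^{\frac{5}{2}}\right) - 9 = -9 + J^{2} + J^{\frac{5}{2}}$)
$\sqrt{x{\left(o \right)} - 221} = \sqrt{\left(-9 + 60^{2} + 60^{\frac{5}{2}}\right) - 221} = \sqrt{\left(-9 + 3600 + 7200 \sqrt{15}\right) - 221} = \sqrt{\left(3591 + 7200 \sqrt{15}\right) - 221} = \sqrt{3370 + 7200 \sqrt{15}}$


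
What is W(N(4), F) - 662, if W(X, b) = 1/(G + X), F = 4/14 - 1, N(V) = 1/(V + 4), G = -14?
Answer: -73490/111 ≈ -662.07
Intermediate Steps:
N(V) = 1/(4 + V)
F = -5/7 (F = 4*(1/14) - 1 = 2/7 - 1 = -5/7 ≈ -0.71429)
W(X, b) = 1/(-14 + X)
W(N(4), F) - 662 = 1/(-14 + 1/(4 + 4)) - 662 = 1/(-14 + 1/8) - 662 = 1/(-14 + ⅛) - 662 = 1/(-111/8) - 662 = -8/111 - 662 = -73490/111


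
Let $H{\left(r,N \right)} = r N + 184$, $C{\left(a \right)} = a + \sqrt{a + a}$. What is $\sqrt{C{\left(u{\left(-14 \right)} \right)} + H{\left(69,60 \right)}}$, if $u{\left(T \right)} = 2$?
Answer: $2 \sqrt{1082} \approx 65.788$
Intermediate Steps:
$C{\left(a \right)} = a + \sqrt{2} \sqrt{a}$ ($C{\left(a \right)} = a + \sqrt{2 a} = a + \sqrt{2} \sqrt{a}$)
$H{\left(r,N \right)} = 184 + N r$ ($H{\left(r,N \right)} = N r + 184 = 184 + N r$)
$\sqrt{C{\left(u{\left(-14 \right)} \right)} + H{\left(69,60 \right)}} = \sqrt{\left(2 + \sqrt{2} \sqrt{2}\right) + \left(184 + 60 \cdot 69\right)} = \sqrt{\left(2 + 2\right) + \left(184 + 4140\right)} = \sqrt{4 + 4324} = \sqrt{4328} = 2 \sqrt{1082}$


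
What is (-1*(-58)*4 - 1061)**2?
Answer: 687241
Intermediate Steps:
(-1*(-58)*4 - 1061)**2 = (58*4 - 1061)**2 = (232 - 1061)**2 = (-829)**2 = 687241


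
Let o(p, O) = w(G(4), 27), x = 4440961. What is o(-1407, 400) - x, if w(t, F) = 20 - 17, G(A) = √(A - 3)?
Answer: -4440958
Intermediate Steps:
G(A) = √(-3 + A)
w(t, F) = 3
o(p, O) = 3
o(-1407, 400) - x = 3 - 1*4440961 = 3 - 4440961 = -4440958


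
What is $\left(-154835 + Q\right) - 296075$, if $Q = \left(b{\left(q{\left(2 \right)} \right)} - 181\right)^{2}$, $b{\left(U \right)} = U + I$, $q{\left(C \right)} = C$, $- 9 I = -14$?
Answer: $- \frac{33973301}{81} \approx -4.1942 \cdot 10^{5}$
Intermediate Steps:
$I = \frac{14}{9}$ ($I = \left(- \frac{1}{9}\right) \left(-14\right) = \frac{14}{9} \approx 1.5556$)
$b{\left(U \right)} = \frac{14}{9} + U$ ($b{\left(U \right)} = U + \frac{14}{9} = \frac{14}{9} + U$)
$Q = \frac{2550409}{81}$ ($Q = \left(\left(\frac{14}{9} + 2\right) - 181\right)^{2} = \left(\frac{32}{9} - 181\right)^{2} = \left(- \frac{1597}{9}\right)^{2} = \frac{2550409}{81} \approx 31487.0$)
$\left(-154835 + Q\right) - 296075 = \left(-154835 + \frac{2550409}{81}\right) - 296075 = - \frac{9991226}{81} - 296075 = - \frac{33973301}{81}$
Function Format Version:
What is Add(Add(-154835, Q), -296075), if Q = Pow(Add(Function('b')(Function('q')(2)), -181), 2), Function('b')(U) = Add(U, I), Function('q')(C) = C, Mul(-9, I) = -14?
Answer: Rational(-33973301, 81) ≈ -4.1942e+5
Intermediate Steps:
I = Rational(14, 9) (I = Mul(Rational(-1, 9), -14) = Rational(14, 9) ≈ 1.5556)
Function('b')(U) = Add(Rational(14, 9), U) (Function('b')(U) = Add(U, Rational(14, 9)) = Add(Rational(14, 9), U))
Q = Rational(2550409, 81) (Q = Pow(Add(Add(Rational(14, 9), 2), -181), 2) = Pow(Add(Rational(32, 9), -181), 2) = Pow(Rational(-1597, 9), 2) = Rational(2550409, 81) ≈ 31487.)
Add(Add(-154835, Q), -296075) = Add(Add(-154835, Rational(2550409, 81)), -296075) = Add(Rational(-9991226, 81), -296075) = Rational(-33973301, 81)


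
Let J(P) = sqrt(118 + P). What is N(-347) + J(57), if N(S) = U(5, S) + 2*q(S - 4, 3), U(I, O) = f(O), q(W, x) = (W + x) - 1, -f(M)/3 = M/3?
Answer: -351 + 5*sqrt(7) ≈ -337.77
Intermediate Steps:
f(M) = -M (f(M) = -3*M/3 = -M)
q(W, x) = -1 + W + x
U(I, O) = -O
N(S) = -4 + S (N(S) = -S + 2*(-1 + (S - 4) + 3) = -S + 2*(-1 + (-4 + S) + 3) = -S + 2*(-2 + S) = -S + (-4 + 2*S) = -4 + S)
N(-347) + J(57) = (-4 - 347) + sqrt(118 + 57) = -351 + sqrt(175) = -351 + 5*sqrt(7)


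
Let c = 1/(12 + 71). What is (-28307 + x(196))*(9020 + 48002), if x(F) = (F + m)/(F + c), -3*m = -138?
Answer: -2387181951994/1479 ≈ -1.6141e+9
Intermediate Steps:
m = 46 (m = -⅓*(-138) = 46)
c = 1/83 ≈ 0.012048
x(F) = (46 + F)/(1/83 + F) (x(F) = (F + 46)/(F + 1/83) = (46 + F)/(1/83 + F))
(-28307 + x(196))*(9020 + 48002) = (-28307 + 83*(46 + 196)/(1 + 83*196))*(9020 + 48002) = (-28307 + 83*242/(1 + 16268))*57022 = (-28307 + 83*242/16269)*57022 = (-28307 + 83*(1/16269)*242)*57022 = (-28307 + 1826/1479)*57022 = -41864227/1479*57022 = -2387181951994/1479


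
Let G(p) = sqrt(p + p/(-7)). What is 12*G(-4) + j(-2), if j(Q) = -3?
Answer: -3 + 24*I*sqrt(42)/7 ≈ -3.0 + 22.22*I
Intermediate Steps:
G(p) = sqrt(42)*sqrt(p)/7 (G(p) = sqrt(p + p*(-1/7)) = sqrt(p - p/7) = sqrt(6*p/7) = sqrt(42)*sqrt(p)/7)
12*G(-4) + j(-2) = 12*(sqrt(42)*sqrt(-4)/7) - 3 = 12*(sqrt(42)*(2*I)/7) - 3 = 12*(2*I*sqrt(42)/7) - 3 = 24*I*sqrt(42)/7 - 3 = -3 + 24*I*sqrt(42)/7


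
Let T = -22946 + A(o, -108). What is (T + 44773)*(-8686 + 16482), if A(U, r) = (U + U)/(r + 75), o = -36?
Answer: 1871983316/11 ≈ 1.7018e+8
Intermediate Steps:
A(U, r) = 2*U/(75 + r) (A(U, r) = (2*U)/(75 + r) = 2*U/(75 + r))
T = -252382/11 (T = -22946 + 2*(-36)/(75 - 108) = -22946 + 2*(-36)/(-33) = -22946 + 2*(-36)*(-1/33) = -22946 + 24/11 = -252382/11 ≈ -22944.)
(T + 44773)*(-8686 + 16482) = (-252382/11 + 44773)*(-8686 + 16482) = (240121/11)*7796 = 1871983316/11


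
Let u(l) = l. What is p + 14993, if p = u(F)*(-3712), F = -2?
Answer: 22417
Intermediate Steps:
p = 7424 (p = -2*(-3712) = 7424)
p + 14993 = 7424 + 14993 = 22417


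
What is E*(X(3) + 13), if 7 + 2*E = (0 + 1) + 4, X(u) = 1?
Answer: -14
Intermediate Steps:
E = -1 (E = -7/2 + ((0 + 1) + 4)/2 = -7/2 + (1 + 4)/2 = -7/2 + (½)*5 = -7/2 + 5/2 = -1)
E*(X(3) + 13) = -(1 + 13) = -1*14 = -14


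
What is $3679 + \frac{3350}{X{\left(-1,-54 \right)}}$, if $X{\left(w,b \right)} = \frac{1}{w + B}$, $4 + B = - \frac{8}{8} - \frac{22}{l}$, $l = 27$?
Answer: $- \frac{517067}{27} \approx -19151.0$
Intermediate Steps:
$B = - \frac{157}{27}$ ($B = -4 - \left(1 + \frac{22}{27}\right) = -4 - \frac{49}{27} = - \frac{157}{27} \approx -5.8148$)
$X{\left(w,b \right)} = \frac{1}{- \frac{157}{27} + w}$ ($X{\left(w,b \right)} = \frac{1}{w - \frac{157}{27}} = \frac{1}{- \frac{157}{27} + w}$)
$3679 + \frac{3350}{X{\left(-1,-54 \right)}} = 3679 + \frac{3350}{27 \frac{1}{-157 + 27 \left(-1\right)}} = 3679 + \frac{3350}{27 \frac{1}{-157 - 27}} = 3679 + \frac{3350}{27 \frac{1}{-184}} = 3679 + \frac{3350}{27 \left(- \frac{1}{184}\right)} = 3679 + \frac{3350}{- \frac{27}{184}} = 3679 + 3350 \left(- \frac{184}{27}\right) = 3679 - \frac{616400}{27} = - \frac{517067}{27}$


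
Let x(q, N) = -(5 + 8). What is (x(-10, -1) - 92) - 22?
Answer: -127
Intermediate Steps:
x(q, N) = -13 (x(q, N) = -1*13 = -13)
(x(-10, -1) - 92) - 22 = (-13 - 92) - 22 = -105 - 22 = -127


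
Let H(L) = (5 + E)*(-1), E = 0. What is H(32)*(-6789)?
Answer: 33945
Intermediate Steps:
H(L) = -5 (H(L) = (5 + 0)*(-1) = 5*(-1) = -5)
H(32)*(-6789) = -5*(-6789) = 33945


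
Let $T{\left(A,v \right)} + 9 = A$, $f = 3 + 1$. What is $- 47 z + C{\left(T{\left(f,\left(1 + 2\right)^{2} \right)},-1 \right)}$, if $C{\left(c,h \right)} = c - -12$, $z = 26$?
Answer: $-1215$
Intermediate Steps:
$f = 4$
$T{\left(A,v \right)} = -9 + A$
$C{\left(c,h \right)} = 12 + c$ ($C{\left(c,h \right)} = c + 12 = 12 + c$)
$- 47 z + C{\left(T{\left(f,\left(1 + 2\right)^{2} \right)},-1 \right)} = \left(-47\right) 26 + \left(12 + \left(-9 + 4\right)\right) = -1222 + \left(12 - 5\right) = -1222 + 7 = -1215$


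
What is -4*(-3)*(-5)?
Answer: -60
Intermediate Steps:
-4*(-3)*(-5) = 12*(-5) = -60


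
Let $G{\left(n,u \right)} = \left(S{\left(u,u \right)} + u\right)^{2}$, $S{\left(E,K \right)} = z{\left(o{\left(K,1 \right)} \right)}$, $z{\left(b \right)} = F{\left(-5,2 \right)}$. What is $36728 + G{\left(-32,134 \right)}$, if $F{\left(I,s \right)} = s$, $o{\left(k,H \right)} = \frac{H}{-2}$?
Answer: $55224$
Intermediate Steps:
$o{\left(k,H \right)} = - \frac{H}{2}$ ($o{\left(k,H \right)} = H \left(- \frac{1}{2}\right) = - \frac{H}{2}$)
$z{\left(b \right)} = 2$
$S{\left(E,K \right)} = 2$
$G{\left(n,u \right)} = \left(2 + u\right)^{2}$
$36728 + G{\left(-32,134 \right)} = 36728 + \left(2 + 134\right)^{2} = 36728 + 136^{2} = 36728 + 18496 = 55224$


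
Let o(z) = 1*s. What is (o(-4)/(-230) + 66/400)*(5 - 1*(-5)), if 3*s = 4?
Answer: 2197/1380 ≈ 1.5920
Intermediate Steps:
s = 4/3 (s = (⅓)*4 = 4/3 ≈ 1.3333)
o(z) = 4/3 (o(z) = 1*(4/3) = 4/3)
(o(-4)/(-230) + 66/400)*(5 - 1*(-5)) = ((4/3)/(-230) + 66/400)*(5 - 1*(-5)) = ((4/3)*(-1/230) + 66*(1/400))*(5 + 5) = (-2/345 + 33/200)*10 = (2197/13800)*10 = 2197/1380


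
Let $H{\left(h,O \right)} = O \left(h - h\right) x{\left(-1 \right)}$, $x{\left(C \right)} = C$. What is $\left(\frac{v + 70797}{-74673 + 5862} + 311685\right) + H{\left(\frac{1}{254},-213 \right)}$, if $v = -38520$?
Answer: $\frac{7149108086}{22937} \approx 3.1168 \cdot 10^{5}$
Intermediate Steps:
$H{\left(h,O \right)} = 0$ ($H{\left(h,O \right)} = O \left(h - h\right) \left(-1\right) = O 0 \left(-1\right) = 0 \left(-1\right) = 0$)
$\left(\frac{v + 70797}{-74673 + 5862} + 311685\right) + H{\left(\frac{1}{254},-213 \right)} = \left(\frac{-38520 + 70797}{-74673 + 5862} + 311685\right) + 0 = \left(\frac{32277}{-68811} + 311685\right) + 0 = \left(32277 \left(- \frac{1}{68811}\right) + 311685\right) + 0 = \left(- \frac{10759}{22937} + 311685\right) + 0 = \frac{7149108086}{22937} + 0 = \frac{7149108086}{22937}$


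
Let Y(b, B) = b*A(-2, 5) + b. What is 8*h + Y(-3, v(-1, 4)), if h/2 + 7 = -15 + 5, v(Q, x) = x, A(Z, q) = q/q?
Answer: -278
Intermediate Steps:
A(Z, q) = 1
h = -34 (h = -14 + 2*(-15 + 5) = -14 + 2*(-10) = -14 - 20 = -34)
Y(b, B) = 2*b (Y(b, B) = b*1 + b = b + b = 2*b)
8*h + Y(-3, v(-1, 4)) = 8*(-34) + 2*(-3) = -272 - 6 = -278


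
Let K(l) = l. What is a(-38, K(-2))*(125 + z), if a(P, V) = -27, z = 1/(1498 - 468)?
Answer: -3476277/1030 ≈ -3375.0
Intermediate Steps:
z = 1/1030 ≈ 0.00097087
a(-38, K(-2))*(125 + z) = -27*(125 + 1/1030) = -27*128751/1030 = -3476277/1030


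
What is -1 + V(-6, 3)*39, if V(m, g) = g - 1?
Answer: 77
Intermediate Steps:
V(m, g) = -1 + g
-1 + V(-6, 3)*39 = -1 + (-1 + 3)*39 = -1 + 2*39 = -1 + 78 = 77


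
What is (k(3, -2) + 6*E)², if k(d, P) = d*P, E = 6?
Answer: 900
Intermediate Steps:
k(d, P) = P*d
(k(3, -2) + 6*E)² = (-2*3 + 6*6)² = (-6 + 36)² = 30² = 900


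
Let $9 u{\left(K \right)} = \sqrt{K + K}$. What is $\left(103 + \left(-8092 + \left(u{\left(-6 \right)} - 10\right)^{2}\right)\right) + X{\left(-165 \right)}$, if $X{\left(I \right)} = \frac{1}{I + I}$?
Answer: $- \frac{23430779}{2970} - \frac{40 i \sqrt{3}}{9} \approx -7889.1 - 7.698 i$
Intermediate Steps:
$X{\left(I \right)} = \frac{1}{2 I}$
$u{\left(K \right)} = \frac{\sqrt{2} \sqrt{K}}{9}$ ($u{\left(K \right)} = \frac{\sqrt{K + K}}{9} = \frac{\sqrt{2 K}}{9} = \frac{\sqrt{2} \sqrt{K}}{9}$)
$\left(103 + \left(-8092 + \left(u{\left(-6 \right)} - 10\right)^{2}\right)\right) + X{\left(-165 \right)} = \left(103 - \left(8092 - \left(\frac{\sqrt{2} \sqrt{-6}}{9} - 10\right)^{2}\right)\right) + \frac{1}{2 \left(-165\right)} = \left(103 - \left(8092 - \left(\frac{\sqrt{2} i \sqrt{6}}{9} - 10\right)^{2}\right)\right) + \frac{1}{2} \left(- \frac{1}{165}\right) = \left(103 - \left(8092 - \left(\frac{2 i \sqrt{3}}{9} - 10\right)^{2}\right)\right) - \frac{1}{330} = \left(103 - \left(8092 - \left(-10 + \frac{2 i \sqrt{3}}{9}\right)^{2}\right)\right) - \frac{1}{330} = \left(-7989 + \left(-10 + \frac{2 i \sqrt{3}}{9}\right)^{2}\right) - \frac{1}{330} = - \frac{2636371}{330} + \left(-10 + \frac{2 i \sqrt{3}}{9}\right)^{2}$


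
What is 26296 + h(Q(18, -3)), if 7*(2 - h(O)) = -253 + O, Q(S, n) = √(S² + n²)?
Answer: 184339/7 - 3*√37/7 ≈ 26332.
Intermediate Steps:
h(O) = 267/7 - O/7 (h(O) = 2 - (-253 + O)/7 = 2 + (253/7 - O/7) = 267/7 - O/7)
26296 + h(Q(18, -3)) = 26296 + (267/7 - √(18² + (-3)²)/7) = 26296 + (267/7 - √(324 + 9)/7) = 26296 + (267/7 - 3*√37/7) = 184339/7 - 3*√37/7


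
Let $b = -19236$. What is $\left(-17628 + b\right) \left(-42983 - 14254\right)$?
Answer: $2109984768$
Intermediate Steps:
$\left(-17628 + b\right) \left(-42983 - 14254\right) = \left(-17628 - 19236\right) \left(-42983 - 14254\right) = \left(-36864\right) \left(-57237\right) = 2109984768$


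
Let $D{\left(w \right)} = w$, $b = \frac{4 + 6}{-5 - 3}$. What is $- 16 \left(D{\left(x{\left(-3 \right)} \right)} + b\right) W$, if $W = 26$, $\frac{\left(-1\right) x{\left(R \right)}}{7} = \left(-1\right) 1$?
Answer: $-2392$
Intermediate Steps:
$b = - \frac{5}{4}$ ($b = \frac{10}{-8} = 10 \left(- \frac{1}{8}\right) = - \frac{5}{4} \approx -1.25$)
$x{\left(R \right)} = 7$ ($x{\left(R \right)} = - 7 \left(\left(-1\right) 1\right) = \left(-7\right) \left(-1\right) = 7$)
$- 16 \left(D{\left(x{\left(-3 \right)} \right)} + b\right) W = - 16 \left(7 - \frac{5}{4}\right) 26 = \left(-16\right) \frac{23}{4} \cdot 26 = \left(-92\right) 26 = -2392$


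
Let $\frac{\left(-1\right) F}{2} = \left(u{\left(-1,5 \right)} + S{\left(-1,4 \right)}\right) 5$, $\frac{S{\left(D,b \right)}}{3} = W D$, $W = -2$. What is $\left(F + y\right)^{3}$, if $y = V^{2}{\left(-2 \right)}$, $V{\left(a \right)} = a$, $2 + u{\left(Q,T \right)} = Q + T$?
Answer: $-438976$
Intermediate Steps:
$u{\left(Q,T \right)} = -2 + Q + T$ ($u{\left(Q,T \right)} = -2 + \left(Q + T\right) = -2 + Q + T$)
$y = 4$ ($y = \left(-2\right)^{2} = 4$)
$S{\left(D,b \right)} = - 6 D$ ($S{\left(D,b \right)} = 3 \left(- 2 D\right) = - 6 D$)
$F = -80$ ($F = - 2 \left(\left(-2 - 1 + 5\right) - -6\right) 5 = - 2 \left(2 + 6\right) 5 = - 2 \cdot 8 \cdot 5 = \left(-2\right) 40 = -80$)
$\left(F + y\right)^{3} = \left(-80 + 4\right)^{3} = \left(-76\right)^{3} = -438976$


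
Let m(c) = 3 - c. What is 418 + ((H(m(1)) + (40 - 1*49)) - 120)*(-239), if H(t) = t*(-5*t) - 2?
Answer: 36507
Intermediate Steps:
H(t) = -2 - 5*t² (H(t) = -5*t² - 2 = -2 - 5*t²)
418 + ((H(m(1)) + (40 - 1*49)) - 120)*(-239) = 418 + (((-2 - 5*(3 - 1*1)²) + (40 - 1*49)) - 120)*(-239) = 418 + (((-2 - 5*(3 - 1)²) + (40 - 49)) - 120)*(-239) = 418 + (((-2 - 5*2²) - 9) - 120)*(-239) = 418 + (((-2 - 5*4) - 9) - 120)*(-239) = 418 + (((-2 - 20) - 9) - 120)*(-239) = 418 + ((-22 - 9) - 120)*(-239) = 418 + (-31 - 120)*(-239) = 418 - 151*(-239) = 418 + 36089 = 36507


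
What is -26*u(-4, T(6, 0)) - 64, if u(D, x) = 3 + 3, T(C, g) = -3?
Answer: -220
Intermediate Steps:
u(D, x) = 6
-26*u(-4, T(6, 0)) - 64 = -26*6 - 64 = -156 - 64 = -220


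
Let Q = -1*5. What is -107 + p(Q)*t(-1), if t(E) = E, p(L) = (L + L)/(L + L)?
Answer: -108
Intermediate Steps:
Q = -5
p(L) = 1 (p(L) = (2*L)/((2*L)) = (2*L)*(1/(2*L)) = 1)
-107 + p(Q)*t(-1) = -107 + 1*(-1) = -107 - 1 = -108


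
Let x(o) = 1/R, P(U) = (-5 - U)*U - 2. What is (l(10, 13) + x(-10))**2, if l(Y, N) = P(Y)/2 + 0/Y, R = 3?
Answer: 51529/9 ≈ 5725.4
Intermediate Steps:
P(U) = -2 + U*(-5 - U) (P(U) = U*(-5 - U) - 2 = -2 + U*(-5 - U))
l(Y, N) = -1 - 5*Y/2 - Y**2/2 (l(Y, N) = (-2 - Y**2 - 5*Y)/2 + 0/Y = (-2 - Y**2 - 5*Y)*(1/2) + 0 = (-1 - 5*Y/2 - Y**2/2) + 0 = -1 - 5*Y/2 - Y**2/2)
x(o) = 1/3
(l(10, 13) + x(-10))**2 = ((-1 - 5/2*10 - 1/2*10**2) + 1/3)**2 = ((-1 - 25 - 1/2*100) + 1/3)**2 = ((-1 - 25 - 50) + 1/3)**2 = (-76 + 1/3)**2 = (-227/3)**2 = 51529/9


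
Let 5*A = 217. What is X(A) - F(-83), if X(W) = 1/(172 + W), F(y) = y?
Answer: 89396/1077 ≈ 83.005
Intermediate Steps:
A = 217/5 (A = (⅕)*217 = 217/5 ≈ 43.400)
X(A) - F(-83) = 1/(172 + 217/5) - 1*(-83) = 1/(1077/5) + 83 = 5/1077 + 83 = 89396/1077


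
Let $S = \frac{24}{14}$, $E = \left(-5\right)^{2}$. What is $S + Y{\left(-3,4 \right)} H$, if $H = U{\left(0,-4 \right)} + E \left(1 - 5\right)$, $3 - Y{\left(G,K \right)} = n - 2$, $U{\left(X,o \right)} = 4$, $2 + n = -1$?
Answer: $- \frac{5364}{7} \approx -766.29$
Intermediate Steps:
$n = -3$ ($n = -2 - 1 = -3$)
$E = 25$
$Y{\left(G,K \right)} = 8$ ($Y{\left(G,K \right)} = 3 - \left(-3 - 2\right) = 3 - -5 = 3 + 5 = 8$)
$S = \frac{12}{7}$ ($S = 24 \cdot \frac{1}{14} = \frac{12}{7} \approx 1.7143$)
$H = -96$ ($H = 4 + 25 \left(1 - 5\right) = 4 + 25 \left(-4\right) = 4 - 100 = -96$)
$S + Y{\left(-3,4 \right)} H = \frac{12}{7} + 8 \left(-96\right) = \frac{12}{7} - 768 = - \frac{5364}{7}$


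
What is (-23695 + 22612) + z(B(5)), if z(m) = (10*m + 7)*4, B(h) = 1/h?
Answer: -1047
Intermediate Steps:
z(m) = 28 + 40*m (z(m) = (7 + 10*m)*4 = 28 + 40*m)
(-23695 + 22612) + z(B(5)) = (-23695 + 22612) + (28 + 40/5) = -1083 + (28 + 40*(⅕)) = -1083 + (28 + 8) = -1083 + 36 = -1047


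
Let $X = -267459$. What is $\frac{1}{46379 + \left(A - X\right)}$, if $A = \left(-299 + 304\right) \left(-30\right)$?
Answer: $\frac{1}{313688} \approx 3.1879 \cdot 10^{-6}$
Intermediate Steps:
$A = -150$ ($A = 5 \left(-30\right) = -150$)
$\frac{1}{46379 + \left(A - X\right)} = \frac{1}{46379 - -267309} = \frac{1}{46379 + \left(-150 + 267459\right)} = \frac{1}{46379 + 267309} = \frac{1}{313688}$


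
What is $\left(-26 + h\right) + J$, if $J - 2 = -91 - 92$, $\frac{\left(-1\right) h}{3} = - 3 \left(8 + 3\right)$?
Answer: $-108$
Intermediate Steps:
$h = 99$ ($h = - 3 \left(- 3 \left(8 + 3\right)\right) = - 3 \left(\left(-3\right) 11\right) = \left(-3\right) \left(-33\right) = 99$)
$J = -181$ ($J = 2 - 183 = -181$)
$\left(-26 + h\right) + J = \left(-26 + 99\right) - 181 = 73 - 181 = -108$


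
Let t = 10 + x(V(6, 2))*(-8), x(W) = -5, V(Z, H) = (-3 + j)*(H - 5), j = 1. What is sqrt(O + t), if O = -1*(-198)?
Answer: 2*sqrt(62) ≈ 15.748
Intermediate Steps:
V(Z, H) = 10 - 2*H (V(Z, H) = (-3 + 1)*(H - 5) = -2*(-5 + H) = 10 - 2*H)
t = 50 (t = 10 - 5*(-8) = 10 + 40 = 50)
O = 198
sqrt(O + t) = sqrt(198 + 50) = sqrt(248) = 2*sqrt(62)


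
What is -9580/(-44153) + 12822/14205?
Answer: 234071222/209064455 ≈ 1.1196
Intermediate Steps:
-9580/(-44153) + 12822/14205 = -9580*(-1/44153) + 12822*(1/14205) = 9580/44153 + 4274/4735 = 234071222/209064455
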